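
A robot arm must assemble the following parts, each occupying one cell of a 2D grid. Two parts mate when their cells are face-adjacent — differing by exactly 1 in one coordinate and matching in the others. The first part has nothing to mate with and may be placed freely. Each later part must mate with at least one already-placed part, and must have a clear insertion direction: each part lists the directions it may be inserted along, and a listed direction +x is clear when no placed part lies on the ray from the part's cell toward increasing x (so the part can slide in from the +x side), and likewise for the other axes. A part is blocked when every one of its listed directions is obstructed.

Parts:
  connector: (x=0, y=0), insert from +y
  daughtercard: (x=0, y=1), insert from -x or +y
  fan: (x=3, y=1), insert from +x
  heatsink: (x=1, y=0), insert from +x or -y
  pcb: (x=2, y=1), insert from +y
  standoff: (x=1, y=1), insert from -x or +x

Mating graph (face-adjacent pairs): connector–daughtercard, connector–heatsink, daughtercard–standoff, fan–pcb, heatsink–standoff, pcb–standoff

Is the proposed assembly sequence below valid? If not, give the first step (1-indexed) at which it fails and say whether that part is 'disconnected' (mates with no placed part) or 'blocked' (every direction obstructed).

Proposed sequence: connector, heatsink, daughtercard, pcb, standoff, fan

1. connector@(0, 0) [+y clear] — {connector}
2. heatsink@(1, 0) [+x clear] — {connector, heatsink}
3. daughtercard@(0, 1) [-x clear] — {connector, daughtercard, heatsink}
4. pcb@(2, 1) — no placed neighbour ⇒ disconnected

Invalid at step 4 (disconnected)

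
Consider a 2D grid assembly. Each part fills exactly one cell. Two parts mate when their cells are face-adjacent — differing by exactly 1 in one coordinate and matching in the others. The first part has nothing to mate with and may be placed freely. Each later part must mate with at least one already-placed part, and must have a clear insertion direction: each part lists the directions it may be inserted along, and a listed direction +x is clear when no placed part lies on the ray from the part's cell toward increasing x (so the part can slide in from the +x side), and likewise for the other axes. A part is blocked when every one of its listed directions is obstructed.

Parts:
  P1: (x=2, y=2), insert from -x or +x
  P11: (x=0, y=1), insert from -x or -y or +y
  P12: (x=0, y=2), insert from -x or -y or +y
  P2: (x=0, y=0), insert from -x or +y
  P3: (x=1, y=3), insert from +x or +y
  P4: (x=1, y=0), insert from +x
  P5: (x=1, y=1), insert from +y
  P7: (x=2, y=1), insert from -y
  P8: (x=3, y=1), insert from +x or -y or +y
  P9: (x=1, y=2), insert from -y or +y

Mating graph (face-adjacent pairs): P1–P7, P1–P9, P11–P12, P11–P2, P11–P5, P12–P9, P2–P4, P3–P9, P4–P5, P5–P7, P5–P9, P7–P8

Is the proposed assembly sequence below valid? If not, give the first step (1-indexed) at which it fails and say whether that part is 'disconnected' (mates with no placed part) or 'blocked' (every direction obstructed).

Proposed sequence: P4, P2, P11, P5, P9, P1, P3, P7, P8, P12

Valid

1. P4@(1, 0) [+x clear] — {P4}
2. P2@(0, 0) [-x clear] — {P2, P4}
3. P11@(0, 1) [-x clear] — {P11, P2, P4}
4. P5@(1, 1) [+y clear] — {P11, P2, P4, P5}
5. P9@(1, 2) [+y clear] — {P11, P2, P4, P5, P9}
6. P1@(2, 2) [+x clear] — {P1, P11, P2, P4, P5, P9}
7. P3@(1, 3) [+x clear] — {P1, P11, P2, P3, P4, P5, P9}
8. P7@(2, 1) [-y clear] — {P1, P11, P2, P3, P4, P5, P7, P9}
9. P8@(3, 1) [+x clear] — {P1, P11, P2, P3, P4, P5, P7, P8, P9}
10. P12@(0, 2) [-x clear] — {P1, P11, P12, P2, P3, P4, P5, P7, P8, P9}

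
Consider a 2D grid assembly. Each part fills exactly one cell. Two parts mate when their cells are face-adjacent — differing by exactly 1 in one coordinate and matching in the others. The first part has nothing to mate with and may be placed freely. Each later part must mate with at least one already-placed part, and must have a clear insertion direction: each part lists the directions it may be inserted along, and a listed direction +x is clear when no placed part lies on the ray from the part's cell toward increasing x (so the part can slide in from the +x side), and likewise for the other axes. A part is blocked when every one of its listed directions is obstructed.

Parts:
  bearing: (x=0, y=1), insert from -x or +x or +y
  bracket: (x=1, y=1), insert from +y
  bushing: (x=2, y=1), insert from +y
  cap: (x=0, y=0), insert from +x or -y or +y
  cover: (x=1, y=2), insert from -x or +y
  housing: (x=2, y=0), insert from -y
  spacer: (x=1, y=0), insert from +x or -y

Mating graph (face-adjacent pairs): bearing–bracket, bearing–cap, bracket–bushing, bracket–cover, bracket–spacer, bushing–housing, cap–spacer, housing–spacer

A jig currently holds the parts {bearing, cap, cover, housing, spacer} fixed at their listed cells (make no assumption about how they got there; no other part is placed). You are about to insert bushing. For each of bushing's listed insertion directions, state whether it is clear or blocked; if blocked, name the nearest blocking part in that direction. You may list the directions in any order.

+y: ray from bushing(2, 1) has no placed part ⇒ clear

+y: clear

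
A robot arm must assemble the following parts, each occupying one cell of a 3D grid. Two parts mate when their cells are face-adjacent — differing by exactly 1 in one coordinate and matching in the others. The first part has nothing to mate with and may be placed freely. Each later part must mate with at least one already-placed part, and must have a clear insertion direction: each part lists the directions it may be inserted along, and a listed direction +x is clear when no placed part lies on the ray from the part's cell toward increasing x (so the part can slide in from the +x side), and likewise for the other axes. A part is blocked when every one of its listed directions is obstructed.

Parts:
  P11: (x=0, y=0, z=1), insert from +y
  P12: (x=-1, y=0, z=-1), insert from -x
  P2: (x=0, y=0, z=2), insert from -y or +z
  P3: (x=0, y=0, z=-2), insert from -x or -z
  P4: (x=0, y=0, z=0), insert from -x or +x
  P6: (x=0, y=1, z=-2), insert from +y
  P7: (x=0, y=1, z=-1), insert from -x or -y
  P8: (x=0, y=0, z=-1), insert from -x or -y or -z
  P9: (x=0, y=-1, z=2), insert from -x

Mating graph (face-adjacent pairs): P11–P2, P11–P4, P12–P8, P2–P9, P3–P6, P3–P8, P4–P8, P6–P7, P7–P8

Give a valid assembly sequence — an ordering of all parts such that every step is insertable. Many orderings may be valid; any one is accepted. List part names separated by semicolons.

1. P3@(0, 0, -2) [-x clear] — {P3}
2. P8@(0, 0, -1) [-x clear] — {P3, P8}
3. P4@(0, 0, 0) [-x clear] — {P3, P4, P8}
4. P11@(0, 0, 1) [+y clear] — {P11, P3, P4, P8}
5. P12@(-1, 0, -1) [-x clear] — {P11, P12, P3, P4, P8}
6. P6@(0, 1, -2) [+y clear] — {P11, P12, P3, P4, P6, P8}
7. P7@(0, 1, -1) [-x clear] — {P11, P12, P3, P4, P6, P7, P8}
8. P2@(0, 0, 2) [-y clear] — {P11, P12, P2, P3, P4, P6, P7, P8}
9. P9@(0, -1, 2) [-x clear] — {P11, P12, P2, P3, P4, P6, P7, P8, P9}

P3; P8; P4; P11; P12; P6; P7; P2; P9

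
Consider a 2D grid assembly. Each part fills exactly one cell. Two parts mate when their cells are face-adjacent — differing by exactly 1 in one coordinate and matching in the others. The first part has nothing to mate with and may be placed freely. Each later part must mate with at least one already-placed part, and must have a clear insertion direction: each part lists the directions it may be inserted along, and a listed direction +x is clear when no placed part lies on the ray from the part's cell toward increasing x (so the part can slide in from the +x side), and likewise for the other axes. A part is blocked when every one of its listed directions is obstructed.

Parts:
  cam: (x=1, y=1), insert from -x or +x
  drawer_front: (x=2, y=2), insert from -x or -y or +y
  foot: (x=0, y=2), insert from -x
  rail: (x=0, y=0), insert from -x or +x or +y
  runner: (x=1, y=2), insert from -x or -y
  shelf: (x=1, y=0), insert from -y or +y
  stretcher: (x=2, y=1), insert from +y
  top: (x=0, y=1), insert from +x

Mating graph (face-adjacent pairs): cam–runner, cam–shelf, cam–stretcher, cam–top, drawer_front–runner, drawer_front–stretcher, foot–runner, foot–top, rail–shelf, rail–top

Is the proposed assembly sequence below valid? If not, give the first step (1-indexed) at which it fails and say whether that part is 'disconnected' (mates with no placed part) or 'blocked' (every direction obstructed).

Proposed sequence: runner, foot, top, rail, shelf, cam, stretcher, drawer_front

Valid

1. runner@(1, 2) [-x clear] — {runner}
2. foot@(0, 2) [-x clear] — {foot, runner}
3. top@(0, 1) [+x clear] — {foot, runner, top}
4. rail@(0, 0) [-x clear] — {foot, rail, runner, top}
5. shelf@(1, 0) [-y clear] — {foot, rail, runner, shelf, top}
6. cam@(1, 1) [+x clear] — {cam, foot, rail, runner, shelf, top}
7. stretcher@(2, 1) [+y clear] — {cam, foot, rail, runner, shelf, stretcher, top}
8. drawer_front@(2, 2) [+y clear] — {cam, drawer_front, foot, rail, runner, shelf, stretcher, top}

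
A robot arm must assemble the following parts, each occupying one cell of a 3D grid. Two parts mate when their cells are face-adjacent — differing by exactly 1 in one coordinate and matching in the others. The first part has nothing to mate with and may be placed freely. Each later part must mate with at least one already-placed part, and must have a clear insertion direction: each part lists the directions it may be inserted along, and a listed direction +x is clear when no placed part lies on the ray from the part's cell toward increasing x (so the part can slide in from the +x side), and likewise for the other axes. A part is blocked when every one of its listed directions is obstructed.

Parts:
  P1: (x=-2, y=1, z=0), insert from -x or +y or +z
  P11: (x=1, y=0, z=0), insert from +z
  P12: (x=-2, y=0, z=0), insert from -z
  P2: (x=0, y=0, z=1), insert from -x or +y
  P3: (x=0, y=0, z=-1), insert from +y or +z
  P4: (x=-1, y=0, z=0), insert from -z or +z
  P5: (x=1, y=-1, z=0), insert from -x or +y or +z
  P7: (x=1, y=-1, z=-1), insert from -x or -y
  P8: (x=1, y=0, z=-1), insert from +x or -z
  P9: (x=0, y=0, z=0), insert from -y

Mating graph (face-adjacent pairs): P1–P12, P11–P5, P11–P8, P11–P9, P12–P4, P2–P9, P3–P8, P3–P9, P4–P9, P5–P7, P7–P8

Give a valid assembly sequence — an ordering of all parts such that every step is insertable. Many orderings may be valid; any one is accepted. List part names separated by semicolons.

P8; P7; P11; P3; P9; P2; P4; P12; P1; P5

1. P8@(1, 0, -1) [+x clear] — {P8}
2. P7@(1, -1, -1) [-x clear] — {P7, P8}
3. P11@(1, 0, 0) [+z clear] — {P11, P7, P8}
4. P3@(0, 0, -1) [+y clear] — {P11, P3, P7, P8}
5. P9@(0, 0, 0) [-y clear] — {P11, P3, P7, P8, P9}
6. P2@(0, 0, 1) [-x clear] — {P11, P2, P3, P7, P8, P9}
7. P4@(-1, 0, 0) [-z clear] — {P11, P2, P3, P4, P7, P8, P9}
8. P12@(-2, 0, 0) [-z clear] — {P11, P12, P2, P3, P4, P7, P8, P9}
9. P1@(-2, 1, 0) [-x clear] — {P1, P11, P12, P2, P3, P4, P7, P8, P9}
10. P5@(1, -1, 0) [-x clear] — {P1, P11, P12, P2, P3, P4, P5, P7, P8, P9}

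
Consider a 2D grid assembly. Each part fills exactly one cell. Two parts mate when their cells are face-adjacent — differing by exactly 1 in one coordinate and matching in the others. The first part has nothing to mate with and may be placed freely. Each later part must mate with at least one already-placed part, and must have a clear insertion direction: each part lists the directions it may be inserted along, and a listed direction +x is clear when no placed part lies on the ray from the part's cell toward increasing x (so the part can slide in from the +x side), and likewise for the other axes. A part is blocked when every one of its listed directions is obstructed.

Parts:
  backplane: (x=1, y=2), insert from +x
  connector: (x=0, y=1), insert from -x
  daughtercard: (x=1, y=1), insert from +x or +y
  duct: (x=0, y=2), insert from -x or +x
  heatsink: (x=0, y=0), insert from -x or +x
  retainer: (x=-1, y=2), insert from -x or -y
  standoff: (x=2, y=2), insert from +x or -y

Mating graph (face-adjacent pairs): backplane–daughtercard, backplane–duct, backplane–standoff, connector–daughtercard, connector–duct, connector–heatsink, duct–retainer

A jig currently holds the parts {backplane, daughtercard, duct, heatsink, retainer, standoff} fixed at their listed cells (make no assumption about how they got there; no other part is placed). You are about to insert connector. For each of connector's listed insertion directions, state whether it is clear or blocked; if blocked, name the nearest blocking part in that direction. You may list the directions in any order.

-x: clear

-x: ray from connector(0, 1) has no placed part ⇒ clear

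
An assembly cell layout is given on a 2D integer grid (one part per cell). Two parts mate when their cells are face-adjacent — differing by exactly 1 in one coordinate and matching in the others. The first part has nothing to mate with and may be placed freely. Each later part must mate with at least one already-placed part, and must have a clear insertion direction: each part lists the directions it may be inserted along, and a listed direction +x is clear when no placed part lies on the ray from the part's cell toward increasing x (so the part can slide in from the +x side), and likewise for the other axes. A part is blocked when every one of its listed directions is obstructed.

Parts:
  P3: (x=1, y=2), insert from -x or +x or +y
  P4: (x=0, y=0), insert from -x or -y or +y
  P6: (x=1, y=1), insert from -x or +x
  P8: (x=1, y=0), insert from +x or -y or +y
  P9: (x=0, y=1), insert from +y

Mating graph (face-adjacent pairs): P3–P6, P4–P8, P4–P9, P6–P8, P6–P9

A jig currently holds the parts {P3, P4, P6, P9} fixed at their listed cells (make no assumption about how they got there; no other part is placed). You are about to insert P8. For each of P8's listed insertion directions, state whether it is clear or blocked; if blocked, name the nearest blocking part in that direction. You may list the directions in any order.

+x: ray from P8(1, 0) has no placed part ⇒ clear
-y: ray from P8(1, 0) has no placed part ⇒ clear
+y: nearest on ray is P6@(1, 1) ⇒ blocked

+x: clear; +y: blocked by P6; -y: clear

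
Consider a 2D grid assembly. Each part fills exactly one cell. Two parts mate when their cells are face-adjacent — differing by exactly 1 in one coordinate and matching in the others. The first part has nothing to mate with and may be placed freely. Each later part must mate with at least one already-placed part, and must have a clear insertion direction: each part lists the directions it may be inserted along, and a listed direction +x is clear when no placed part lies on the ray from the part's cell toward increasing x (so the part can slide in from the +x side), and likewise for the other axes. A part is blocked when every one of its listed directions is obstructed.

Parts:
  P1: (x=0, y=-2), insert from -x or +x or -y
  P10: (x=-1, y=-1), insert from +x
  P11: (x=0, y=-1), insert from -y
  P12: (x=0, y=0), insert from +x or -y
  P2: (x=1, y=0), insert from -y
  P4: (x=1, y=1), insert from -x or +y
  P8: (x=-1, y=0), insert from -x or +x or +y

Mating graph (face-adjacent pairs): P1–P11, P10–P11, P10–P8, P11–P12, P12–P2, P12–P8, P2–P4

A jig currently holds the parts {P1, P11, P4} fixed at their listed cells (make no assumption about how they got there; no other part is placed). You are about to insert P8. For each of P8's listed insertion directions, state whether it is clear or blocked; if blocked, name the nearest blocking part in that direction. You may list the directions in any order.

+x: clear; +y: clear; -x: clear

-x: ray from P8(-1, 0) has no placed part ⇒ clear
+x: ray from P8(-1, 0) has no placed part ⇒ clear
+y: ray from P8(-1, 0) has no placed part ⇒ clear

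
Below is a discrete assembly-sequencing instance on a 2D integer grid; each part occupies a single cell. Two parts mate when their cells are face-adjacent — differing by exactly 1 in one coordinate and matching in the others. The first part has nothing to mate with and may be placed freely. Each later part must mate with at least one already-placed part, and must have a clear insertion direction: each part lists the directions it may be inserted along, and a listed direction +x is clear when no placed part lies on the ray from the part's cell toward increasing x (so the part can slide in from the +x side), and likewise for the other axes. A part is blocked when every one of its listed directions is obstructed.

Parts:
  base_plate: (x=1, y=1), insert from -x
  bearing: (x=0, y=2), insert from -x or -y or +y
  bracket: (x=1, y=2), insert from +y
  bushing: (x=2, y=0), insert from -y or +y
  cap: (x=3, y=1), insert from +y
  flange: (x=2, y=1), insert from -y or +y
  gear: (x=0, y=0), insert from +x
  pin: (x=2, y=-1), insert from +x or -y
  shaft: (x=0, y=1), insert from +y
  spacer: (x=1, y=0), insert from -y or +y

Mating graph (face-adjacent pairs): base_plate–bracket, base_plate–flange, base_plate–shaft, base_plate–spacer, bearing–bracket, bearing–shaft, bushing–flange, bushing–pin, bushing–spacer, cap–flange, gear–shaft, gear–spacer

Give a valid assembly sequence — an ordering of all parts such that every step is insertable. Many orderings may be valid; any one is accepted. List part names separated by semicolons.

1. bracket@(1, 2) [+y clear] — {bracket}
2. base_plate@(1, 1) [-x clear] — {base_plate, bracket}
3. shaft@(0, 1) [+y clear] — {base_plate, bracket, shaft}
4. bearing@(0, 2) [-x clear] — {base_plate, bearing, bracket, shaft}
5. gear@(0, 0) [+x clear] — {base_plate, bearing, bracket, gear, shaft}
6. spacer@(1, 0) [-y clear] — {base_plate, bearing, bracket, gear, shaft, spacer}
7. bushing@(2, 0) [-y clear] — {base_plate, bearing, bracket, bushing, gear, shaft, spacer}
8. pin@(2, -1) [+x clear] — {base_plate, bearing, bracket, bushing, gear, pin, shaft, spacer}
9. flange@(2, 1) [+y clear] — {base_plate, bearing, bracket, bushing, flange, gear, pin, shaft, spacer}
10. cap@(3, 1) [+y clear] — {base_plate, bearing, bracket, bushing, cap, flange, gear, pin, shaft, spacer}

bracket; base_plate; shaft; bearing; gear; spacer; bushing; pin; flange; cap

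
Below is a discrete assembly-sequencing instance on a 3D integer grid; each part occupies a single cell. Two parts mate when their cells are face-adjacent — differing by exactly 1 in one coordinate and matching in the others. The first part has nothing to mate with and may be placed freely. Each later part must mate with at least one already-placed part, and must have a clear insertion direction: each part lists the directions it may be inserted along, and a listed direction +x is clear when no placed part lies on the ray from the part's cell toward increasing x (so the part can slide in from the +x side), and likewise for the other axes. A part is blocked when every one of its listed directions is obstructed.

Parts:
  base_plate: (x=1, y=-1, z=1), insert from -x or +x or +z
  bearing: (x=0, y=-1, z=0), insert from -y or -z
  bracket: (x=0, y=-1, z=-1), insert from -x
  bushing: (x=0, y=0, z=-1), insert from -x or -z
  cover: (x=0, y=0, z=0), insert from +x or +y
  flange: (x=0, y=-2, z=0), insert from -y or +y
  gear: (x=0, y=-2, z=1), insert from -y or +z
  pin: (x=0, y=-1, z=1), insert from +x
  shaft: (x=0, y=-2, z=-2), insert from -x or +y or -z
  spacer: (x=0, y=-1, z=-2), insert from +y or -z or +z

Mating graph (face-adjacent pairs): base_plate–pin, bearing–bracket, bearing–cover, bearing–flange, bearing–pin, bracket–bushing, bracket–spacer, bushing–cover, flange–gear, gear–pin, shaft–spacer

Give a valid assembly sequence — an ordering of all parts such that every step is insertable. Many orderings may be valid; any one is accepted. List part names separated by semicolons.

gear; flange; pin; base_plate; bearing; cover; bushing; bracket; spacer; shaft

1. gear@(0, -2, 1) [-y clear] — {gear}
2. flange@(0, -2, 0) [-y clear] — {flange, gear}
3. pin@(0, -1, 1) [+x clear] — {flange, gear, pin}
4. base_plate@(1, -1, 1) [+x clear] — {base_plate, flange, gear, pin}
5. bearing@(0, -1, 0) [-z clear] — {base_plate, bearing, flange, gear, pin}
6. cover@(0, 0, 0) [+x clear] — {base_plate, bearing, cover, flange, gear, pin}
7. bushing@(0, 0, -1) [-x clear] — {base_plate, bearing, bushing, cover, flange, gear, pin}
8. bracket@(0, -1, -1) [-x clear] — {base_plate, bearing, bracket, bushing, cover, flange, gear, pin}
9. spacer@(0, -1, -2) [+y clear] — {base_plate, bearing, bracket, bushing, cover, flange, gear, pin, spacer}
10. shaft@(0, -2, -2) [-x clear] — {base_plate, bearing, bracket, bushing, cover, flange, gear, pin, shaft, spacer}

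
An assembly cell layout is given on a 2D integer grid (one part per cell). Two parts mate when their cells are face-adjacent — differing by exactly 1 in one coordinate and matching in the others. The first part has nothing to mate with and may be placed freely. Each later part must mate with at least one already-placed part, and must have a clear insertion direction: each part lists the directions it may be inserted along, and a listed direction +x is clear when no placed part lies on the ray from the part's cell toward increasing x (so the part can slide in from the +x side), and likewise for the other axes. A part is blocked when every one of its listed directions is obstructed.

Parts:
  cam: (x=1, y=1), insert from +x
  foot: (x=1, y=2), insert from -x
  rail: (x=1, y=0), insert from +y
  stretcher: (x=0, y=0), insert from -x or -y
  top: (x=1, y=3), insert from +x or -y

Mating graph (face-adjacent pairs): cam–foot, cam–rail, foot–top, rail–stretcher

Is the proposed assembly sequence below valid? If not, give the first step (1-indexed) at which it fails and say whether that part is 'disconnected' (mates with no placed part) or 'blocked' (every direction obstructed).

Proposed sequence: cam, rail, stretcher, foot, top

Invalid at step 2 (blocked)

1. cam@(1, 1) [+x clear] — {cam}
2. rail@(1, 0) — +y all obstructed ⇒ blocked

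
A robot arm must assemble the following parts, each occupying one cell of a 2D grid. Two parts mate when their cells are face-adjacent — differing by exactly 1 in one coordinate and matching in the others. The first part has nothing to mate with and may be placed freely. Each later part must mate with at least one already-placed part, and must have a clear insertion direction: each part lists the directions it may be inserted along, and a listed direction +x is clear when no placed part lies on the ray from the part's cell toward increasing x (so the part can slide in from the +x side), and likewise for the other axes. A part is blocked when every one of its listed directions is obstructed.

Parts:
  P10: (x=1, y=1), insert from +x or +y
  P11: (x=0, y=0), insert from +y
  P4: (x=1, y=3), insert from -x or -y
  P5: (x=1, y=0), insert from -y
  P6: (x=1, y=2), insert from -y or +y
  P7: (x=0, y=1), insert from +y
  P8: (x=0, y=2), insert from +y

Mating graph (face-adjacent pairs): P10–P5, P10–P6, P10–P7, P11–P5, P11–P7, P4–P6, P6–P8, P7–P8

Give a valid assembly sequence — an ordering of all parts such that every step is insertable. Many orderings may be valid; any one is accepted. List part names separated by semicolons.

1. P10@(1, 1) [+x clear] — {P10}
2. P5@(1, 0) [-y clear] — {P10, P5}
3. P11@(0, 0) [+y clear] — {P10, P11, P5}
4. P7@(0, 1) [+y clear] — {P10, P11, P5, P7}
5. P8@(0, 2) [+y clear] — {P10, P11, P5, P7, P8}
6. P6@(1, 2) [+y clear] — {P10, P11, P5, P6, P7, P8}
7. P4@(1, 3) [-x clear] — {P10, P11, P4, P5, P6, P7, P8}

P10; P5; P11; P7; P8; P6; P4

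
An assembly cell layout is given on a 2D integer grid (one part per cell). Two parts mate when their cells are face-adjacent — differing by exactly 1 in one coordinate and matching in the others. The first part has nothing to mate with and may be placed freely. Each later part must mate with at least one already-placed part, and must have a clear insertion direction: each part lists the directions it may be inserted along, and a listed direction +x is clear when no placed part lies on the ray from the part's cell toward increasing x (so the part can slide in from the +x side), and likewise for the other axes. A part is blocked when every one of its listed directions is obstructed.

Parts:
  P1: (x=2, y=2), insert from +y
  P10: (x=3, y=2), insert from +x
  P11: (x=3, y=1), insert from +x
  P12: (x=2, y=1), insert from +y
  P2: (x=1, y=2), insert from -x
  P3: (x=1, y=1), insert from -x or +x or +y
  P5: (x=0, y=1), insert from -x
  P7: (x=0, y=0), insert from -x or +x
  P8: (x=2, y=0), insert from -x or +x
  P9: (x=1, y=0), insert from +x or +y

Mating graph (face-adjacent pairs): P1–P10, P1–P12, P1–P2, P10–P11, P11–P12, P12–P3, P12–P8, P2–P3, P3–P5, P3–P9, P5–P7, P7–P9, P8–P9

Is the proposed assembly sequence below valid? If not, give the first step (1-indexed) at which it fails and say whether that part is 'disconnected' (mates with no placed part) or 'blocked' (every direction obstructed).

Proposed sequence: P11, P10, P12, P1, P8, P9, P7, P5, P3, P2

1. P11@(3, 1) [+x clear] — {P11}
2. P10@(3, 2) [+x clear] — {P10, P11}
3. P12@(2, 1) [+y clear] — {P10, P11, P12}
4. P1@(2, 2) [+y clear] — {P1, P10, P11, P12}
5. P8@(2, 0) [-x clear] — {P1, P10, P11, P12, P8}
6. P9@(1, 0) [+y clear] — {P1, P10, P11, P12, P8, P9}
7. P7@(0, 0) [-x clear] — {P1, P10, P11, P12, P7, P8, P9}
8. P5@(0, 1) [-x clear] — {P1, P10, P11, P12, P5, P7, P8, P9}
9. P3@(1, 1) [+y clear] — {P1, P10, P11, P12, P3, P5, P7, P8, P9}
10. P2@(1, 2) [-x clear] — {P1, P10, P11, P12, P2, P3, P5, P7, P8, P9}

Valid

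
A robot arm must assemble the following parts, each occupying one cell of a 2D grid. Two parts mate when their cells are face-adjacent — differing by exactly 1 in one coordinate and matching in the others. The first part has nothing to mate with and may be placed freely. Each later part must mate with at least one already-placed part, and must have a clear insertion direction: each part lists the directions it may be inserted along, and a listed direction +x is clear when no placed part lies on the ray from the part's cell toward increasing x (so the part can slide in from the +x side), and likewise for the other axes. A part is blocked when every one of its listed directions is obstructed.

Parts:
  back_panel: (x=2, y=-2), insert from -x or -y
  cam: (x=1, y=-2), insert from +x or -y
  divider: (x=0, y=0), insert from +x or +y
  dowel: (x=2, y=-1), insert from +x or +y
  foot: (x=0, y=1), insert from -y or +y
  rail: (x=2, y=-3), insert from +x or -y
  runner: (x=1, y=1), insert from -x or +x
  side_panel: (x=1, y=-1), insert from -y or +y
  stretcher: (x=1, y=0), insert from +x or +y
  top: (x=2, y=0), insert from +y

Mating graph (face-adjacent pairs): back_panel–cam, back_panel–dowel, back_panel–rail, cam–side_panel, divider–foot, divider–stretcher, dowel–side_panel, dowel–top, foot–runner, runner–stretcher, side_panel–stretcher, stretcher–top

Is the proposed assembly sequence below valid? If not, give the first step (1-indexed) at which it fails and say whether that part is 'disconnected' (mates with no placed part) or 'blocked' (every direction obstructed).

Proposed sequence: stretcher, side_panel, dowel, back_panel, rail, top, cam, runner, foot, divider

1. stretcher@(1, 0) [+x clear] — {stretcher}
2. side_panel@(1, -1) [-y clear] — {side_panel, stretcher}
3. dowel@(2, -1) [+x clear] — {dowel, side_panel, stretcher}
4. back_panel@(2, -2) [-x clear] — {back_panel, dowel, side_panel, stretcher}
5. rail@(2, -3) [+x clear] — {back_panel, dowel, rail, side_panel, stretcher}
6. top@(2, 0) [+y clear] — {back_panel, dowel, rail, side_panel, stretcher, top}
7. cam@(1, -2) [-y clear] — {back_panel, cam, dowel, rail, side_panel, stretcher, top}
8. runner@(1, 1) [-x clear] — {back_panel, cam, dowel, rail, runner, side_panel, stretcher, top}
9. foot@(0, 1) [-y clear] — {back_panel, cam, dowel, foot, rail, runner, side_panel, stretcher, top}
10. divider@(0, 0) — +x/+y all obstructed ⇒ blocked

Invalid at step 10 (blocked)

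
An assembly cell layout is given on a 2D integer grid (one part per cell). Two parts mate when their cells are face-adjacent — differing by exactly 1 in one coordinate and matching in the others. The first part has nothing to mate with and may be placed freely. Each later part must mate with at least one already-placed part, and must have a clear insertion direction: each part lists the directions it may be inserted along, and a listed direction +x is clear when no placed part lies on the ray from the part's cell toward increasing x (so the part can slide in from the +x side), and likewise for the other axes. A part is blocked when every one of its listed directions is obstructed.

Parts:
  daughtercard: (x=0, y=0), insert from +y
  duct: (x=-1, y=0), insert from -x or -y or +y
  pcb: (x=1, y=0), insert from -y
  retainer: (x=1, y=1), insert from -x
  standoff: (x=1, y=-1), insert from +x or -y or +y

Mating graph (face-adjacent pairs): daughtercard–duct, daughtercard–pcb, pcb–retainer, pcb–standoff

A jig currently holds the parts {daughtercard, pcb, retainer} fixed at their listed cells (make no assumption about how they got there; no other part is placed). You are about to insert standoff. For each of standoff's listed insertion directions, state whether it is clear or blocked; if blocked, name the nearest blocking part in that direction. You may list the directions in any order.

+x: clear; +y: blocked by pcb; -y: clear

+x: ray from standoff(1, -1) has no placed part ⇒ clear
-y: ray from standoff(1, -1) has no placed part ⇒ clear
+y: nearest on ray is pcb@(1, 0) ⇒ blocked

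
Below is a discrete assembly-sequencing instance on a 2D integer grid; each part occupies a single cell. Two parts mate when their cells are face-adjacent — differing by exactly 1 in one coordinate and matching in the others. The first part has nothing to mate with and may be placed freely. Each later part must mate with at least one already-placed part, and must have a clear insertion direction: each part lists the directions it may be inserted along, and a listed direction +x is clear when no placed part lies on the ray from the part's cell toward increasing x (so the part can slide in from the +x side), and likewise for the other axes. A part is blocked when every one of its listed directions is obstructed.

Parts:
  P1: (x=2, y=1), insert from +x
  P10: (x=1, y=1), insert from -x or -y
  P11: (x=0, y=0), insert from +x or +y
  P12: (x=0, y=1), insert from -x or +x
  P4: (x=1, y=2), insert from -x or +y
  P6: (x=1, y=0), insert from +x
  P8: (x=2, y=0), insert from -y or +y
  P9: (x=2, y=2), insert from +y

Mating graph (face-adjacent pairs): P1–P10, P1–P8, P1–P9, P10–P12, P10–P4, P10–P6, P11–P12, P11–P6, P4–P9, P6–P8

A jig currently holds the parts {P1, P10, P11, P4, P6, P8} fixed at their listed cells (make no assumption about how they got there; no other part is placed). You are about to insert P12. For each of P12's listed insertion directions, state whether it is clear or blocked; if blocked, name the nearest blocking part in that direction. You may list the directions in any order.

+x: blocked by P10; -x: clear

-x: ray from P12(0, 1) has no placed part ⇒ clear
+x: nearest on ray is P10@(1, 1) ⇒ blocked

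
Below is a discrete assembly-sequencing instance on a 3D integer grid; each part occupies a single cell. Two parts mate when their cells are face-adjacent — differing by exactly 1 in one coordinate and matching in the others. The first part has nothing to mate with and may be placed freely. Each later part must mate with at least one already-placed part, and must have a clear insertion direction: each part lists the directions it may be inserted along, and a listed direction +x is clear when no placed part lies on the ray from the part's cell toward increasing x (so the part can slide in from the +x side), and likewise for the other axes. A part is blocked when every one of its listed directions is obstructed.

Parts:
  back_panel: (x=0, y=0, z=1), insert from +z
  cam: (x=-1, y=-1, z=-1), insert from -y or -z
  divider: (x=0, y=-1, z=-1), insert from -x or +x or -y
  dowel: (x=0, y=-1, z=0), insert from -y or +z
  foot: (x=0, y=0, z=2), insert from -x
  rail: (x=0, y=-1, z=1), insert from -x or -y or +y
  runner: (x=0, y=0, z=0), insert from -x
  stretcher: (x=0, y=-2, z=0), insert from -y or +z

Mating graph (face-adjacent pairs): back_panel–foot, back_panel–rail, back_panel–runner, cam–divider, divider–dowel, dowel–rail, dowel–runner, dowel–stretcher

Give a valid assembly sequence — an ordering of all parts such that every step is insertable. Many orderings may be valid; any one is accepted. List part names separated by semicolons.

rail; back_panel; foot; runner; dowel; stretcher; divider; cam

1. rail@(0, -1, 1) [-x clear] — {rail}
2. back_panel@(0, 0, 1) [+z clear] — {back_panel, rail}
3. foot@(0, 0, 2) [-x clear] — {back_panel, foot, rail}
4. runner@(0, 0, 0) [-x clear] — {back_panel, foot, rail, runner}
5. dowel@(0, -1, 0) [-y clear] — {back_panel, dowel, foot, rail, runner}
6. stretcher@(0, -2, 0) [-y clear] — {back_panel, dowel, foot, rail, runner, stretcher}
7. divider@(0, -1, -1) [-x clear] — {back_panel, divider, dowel, foot, rail, runner, stretcher}
8. cam@(-1, -1, -1) [-y clear] — {back_panel, cam, divider, dowel, foot, rail, runner, stretcher}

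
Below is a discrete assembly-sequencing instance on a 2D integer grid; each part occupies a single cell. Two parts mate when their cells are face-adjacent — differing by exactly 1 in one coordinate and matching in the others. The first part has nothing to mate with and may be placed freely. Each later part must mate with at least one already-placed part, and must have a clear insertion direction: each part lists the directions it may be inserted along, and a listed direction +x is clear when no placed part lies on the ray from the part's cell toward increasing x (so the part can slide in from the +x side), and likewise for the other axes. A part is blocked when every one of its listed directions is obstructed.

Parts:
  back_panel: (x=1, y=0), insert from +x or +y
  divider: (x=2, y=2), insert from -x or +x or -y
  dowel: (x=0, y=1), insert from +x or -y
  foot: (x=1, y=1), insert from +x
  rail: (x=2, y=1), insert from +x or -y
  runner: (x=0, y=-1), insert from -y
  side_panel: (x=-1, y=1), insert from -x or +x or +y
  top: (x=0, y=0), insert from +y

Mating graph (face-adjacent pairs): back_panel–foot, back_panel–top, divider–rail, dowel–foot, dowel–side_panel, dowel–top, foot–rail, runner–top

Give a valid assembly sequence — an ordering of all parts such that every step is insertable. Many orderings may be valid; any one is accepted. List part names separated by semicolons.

back_panel; top; dowel; side_panel; foot; runner; rail; divider

1. back_panel@(1, 0) [+x clear] — {back_panel}
2. top@(0, 0) [+y clear] — {back_panel, top}
3. dowel@(0, 1) [+x clear] — {back_panel, dowel, top}
4. side_panel@(-1, 1) [-x clear] — {back_panel, dowel, side_panel, top}
5. foot@(1, 1) [+x clear] — {back_panel, dowel, foot, side_panel, top}
6. runner@(0, -1) [-y clear] — {back_panel, dowel, foot, runner, side_panel, top}
7. rail@(2, 1) [+x clear] — {back_panel, dowel, foot, rail, runner, side_panel, top}
8. divider@(2, 2) [-x clear] — {back_panel, divider, dowel, foot, rail, runner, side_panel, top}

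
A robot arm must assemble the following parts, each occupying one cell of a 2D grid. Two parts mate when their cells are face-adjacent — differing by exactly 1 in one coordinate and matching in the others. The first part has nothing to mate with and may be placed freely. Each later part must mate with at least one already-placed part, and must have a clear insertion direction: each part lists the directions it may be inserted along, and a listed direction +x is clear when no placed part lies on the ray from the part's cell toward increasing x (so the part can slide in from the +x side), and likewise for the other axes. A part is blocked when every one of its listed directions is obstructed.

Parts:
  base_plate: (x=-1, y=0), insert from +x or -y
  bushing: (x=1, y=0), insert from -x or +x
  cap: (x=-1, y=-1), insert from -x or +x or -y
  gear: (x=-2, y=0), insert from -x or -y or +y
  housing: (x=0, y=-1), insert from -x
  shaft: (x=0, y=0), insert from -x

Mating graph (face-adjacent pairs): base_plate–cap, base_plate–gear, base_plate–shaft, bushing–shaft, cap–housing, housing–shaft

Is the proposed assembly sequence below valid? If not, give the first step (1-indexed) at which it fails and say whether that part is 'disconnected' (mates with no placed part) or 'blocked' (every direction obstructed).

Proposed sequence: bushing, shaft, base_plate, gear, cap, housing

1. bushing@(1, 0) [-x clear] — {bushing}
2. shaft@(0, 0) [-x clear] — {bushing, shaft}
3. base_plate@(-1, 0) [-y clear] — {base_plate, bushing, shaft}
4. gear@(-2, 0) [-x clear] — {base_plate, bushing, gear, shaft}
5. cap@(-1, -1) [-x clear] — {base_plate, bushing, cap, gear, shaft}
6. housing@(0, -1) — -x all obstructed ⇒ blocked

Invalid at step 6 (blocked)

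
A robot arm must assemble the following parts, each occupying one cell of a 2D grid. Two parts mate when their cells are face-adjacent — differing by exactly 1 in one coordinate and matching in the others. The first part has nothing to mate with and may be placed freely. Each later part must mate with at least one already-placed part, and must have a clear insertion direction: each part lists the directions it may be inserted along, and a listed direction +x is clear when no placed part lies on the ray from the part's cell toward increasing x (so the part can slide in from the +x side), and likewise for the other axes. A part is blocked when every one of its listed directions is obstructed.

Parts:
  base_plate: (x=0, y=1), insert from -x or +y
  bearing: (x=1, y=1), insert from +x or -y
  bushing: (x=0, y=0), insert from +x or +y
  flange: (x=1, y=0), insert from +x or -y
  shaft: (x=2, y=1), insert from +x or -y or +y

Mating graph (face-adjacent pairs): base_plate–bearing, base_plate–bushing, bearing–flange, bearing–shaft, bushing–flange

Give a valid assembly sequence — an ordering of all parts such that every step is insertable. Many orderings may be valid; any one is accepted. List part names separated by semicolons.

1. flange@(1, 0) [+x clear] — {flange}
2. bearing@(1, 1) [+x clear] — {bearing, flange}
3. shaft@(2, 1) [+x clear] — {bearing, flange, shaft}
4. bushing@(0, 0) [+y clear] — {bearing, bushing, flange, shaft}
5. base_plate@(0, 1) [-x clear] — {base_plate, bearing, bushing, flange, shaft}

flange; bearing; shaft; bushing; base_plate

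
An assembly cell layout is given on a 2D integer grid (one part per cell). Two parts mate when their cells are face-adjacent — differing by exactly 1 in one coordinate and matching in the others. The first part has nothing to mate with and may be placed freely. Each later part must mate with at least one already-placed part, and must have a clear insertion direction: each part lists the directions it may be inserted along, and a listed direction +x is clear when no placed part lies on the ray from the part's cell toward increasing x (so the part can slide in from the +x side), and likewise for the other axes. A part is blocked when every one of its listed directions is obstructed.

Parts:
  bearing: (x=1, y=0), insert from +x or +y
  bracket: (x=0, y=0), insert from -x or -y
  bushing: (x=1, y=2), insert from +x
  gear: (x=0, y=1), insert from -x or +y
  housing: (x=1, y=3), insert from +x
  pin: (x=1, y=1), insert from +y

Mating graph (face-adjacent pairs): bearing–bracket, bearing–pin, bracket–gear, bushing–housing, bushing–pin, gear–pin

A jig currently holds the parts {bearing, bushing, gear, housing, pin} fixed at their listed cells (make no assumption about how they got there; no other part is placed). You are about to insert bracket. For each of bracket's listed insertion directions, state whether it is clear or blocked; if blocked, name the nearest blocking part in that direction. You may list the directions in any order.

-x: ray from bracket(0, 0) has no placed part ⇒ clear
-y: ray from bracket(0, 0) has no placed part ⇒ clear

-x: clear; -y: clear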